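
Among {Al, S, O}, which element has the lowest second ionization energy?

Al

Consider each +1 ion: Al⁺ still has 2 valence electrons; S⁺ still has 5 valence electrons; O⁺ still has 5 valence electrons.
All are still removing valence electrons, so compare the +1 ions as you would atoms: IE_2 generally rises across a period (higher Z_eff) and falls down a group (larger shell), subject to the usual subshell exceptions.
Valence configurations: Al⁺ [Ne]3s², S⁺ [Ne]3s²3p³, O⁺ [He]2s²2p³.
Tabulated IE_2 (kJ/mol): Al 1817, S 2252, O 3388.
Putting it together, IE_2: Al < S < O.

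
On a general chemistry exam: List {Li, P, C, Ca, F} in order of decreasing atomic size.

Ca > Li > P > C > F

Li is in period 2, group 1; C is in period 2, group 14; F is in period 2, group 17; P is in period 3, group 15; Ca is in period 4, group 2.
Atomic radius shrinks across a period as nuclear charge pulls the same shell inward, and grows down a group as new shells are added.
These span different periods and groups, so the two trends combine.
C > F: C lies to the left of F in period 2, so the across-period effect alone puts C larger.
P > C: the two effects oppose for this pair; the down-group effect wins (111 vs 75 pm).
Li > P: period and group pull opposite ways; the across-period shift dominates (133 vs 111 pm).
Ca > Li: period and group pull opposite ways; the down-group shift dominates (171 vs 133 pm).
For reference (pm): Li 133, C 75, F 64, P 111, Ca 171.
So from largest to smallest: Ca > Li > P > C > F.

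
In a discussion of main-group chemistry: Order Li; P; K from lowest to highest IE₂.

IE_2 is the cost of taking one more electron from the +1 cation: Li⁺ is the bare [He] core; P⁺ still has 4 valence electrons; K⁺ is the bare [Ar] core.
Breaking into a closed-shell core is much more expensive than removing a leftover valence electron — K and Li have the largest IE_2 here.
Approximate IE_2 values (kJ/mol): Li 7298, P 1907, K 3052.
So the second ionization energies run P < K < Li.

P, K, Li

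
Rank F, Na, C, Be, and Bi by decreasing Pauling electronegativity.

Be is in period 2, group 2; C is in period 2, group 14; F is in period 2, group 17; Na is in period 3, group 1; Bi is in period 6, group 15.
Smaller atoms with higher effective nuclear charge are more electronegative.
These span different periods and groups, so the two trends combine.
Be > Na: relative to Na, both the across-period and down-group shifts push Be's electronegativity up.
Bi > Be: the two effects oppose for this pair; the across-period effect wins (2.02 vs 1.57).
C > Bi: the two effects oppose for this pair; the down-group effect wins (2.55 vs 2.02).
F > C: F lies to the right of C in period 2, so the across-period effect alone puts F higher.
Tabulated electronegativity (Pauling): Be 1.57, C 2.55, F 3.98, Na 0.93, Bi 2.02.
So from highest to lowest: F > C > Bi > Be > Na.

F, C, Bi, Be, Na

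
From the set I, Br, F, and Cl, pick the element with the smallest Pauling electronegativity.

I

F is in period 2, group 17; Cl is in period 3, group 17; Br is in period 4, group 17; I is in period 5, group 17.
Electronegativity increases across a period and decreases down a group, tracking effective nuclear charge and atomic size.
All are in group 17, so electronegativity increases up the group.
The smallest Pauling electronegativity among these belongs to I.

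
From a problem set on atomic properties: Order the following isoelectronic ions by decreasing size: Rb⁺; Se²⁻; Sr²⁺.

All of these have 36 electrons, so size is governed by nuclear charge alone: the more protons, the stronger the pull on the same electron cloud, and the smaller the ion.
Nuclear charges: Sr²⁺ (Z=38), Rb⁺ (Z=37), Se²⁻ (Z=34).
Largest to smallest: Se²⁻ > Rb⁺ > Sr²⁺.

Se²⁻ > Rb⁺ > Sr²⁺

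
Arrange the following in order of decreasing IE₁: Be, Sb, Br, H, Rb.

H, Br, Be, Sb, Rb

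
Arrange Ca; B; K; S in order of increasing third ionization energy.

After 2 electrons have been removed, what remains? Ca²⁺ is the bare [Ar] core; B²⁺ still has 1 valence electron; K²⁺ is already 1 electron into the core; S²⁺ still has 4 valence electrons.
Core electrons are held far more tightly than valence electrons, so K and Ca top the IE_3 order.
Valence configurations: B²⁺ [He]2s¹, S²⁺ [Ne]3s²3p².
Tabulated IE_3 (kJ/mol): Ca 4912, B 3660, K 4420, S 3357.
Hence IE_3: S < B < K < Ca.

S, B, K, Ca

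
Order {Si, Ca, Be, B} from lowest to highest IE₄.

Si < Ca < Be < B

After 3 electrons have been removed, what remains? Si³⁺ still has 1 valence electron; Ca³⁺ is already 1 electron into the core; Be³⁺ is already 1 electron into the core; B³⁺ is the bare [He] core.
Breaking into a closed-shell core is much more expensive than removing a leftover valence electron — Ca, Be and B have the largest IE_4 here.
Tabulated IE_4 (kJ/mol): Si 4356, Ca 6491, Be 21007, B 25026.
Hence IE_4: Si < Ca < Be < B.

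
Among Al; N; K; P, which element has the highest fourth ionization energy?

Al

IE_4 is the cost of taking one more electron from the +3 cation: Al³⁺ is the bare [Ne] core; N³⁺ still has 2 valence electrons; K³⁺ is already 2 electrons into the core; P³⁺ still has 2 valence electrons.
Usually core removal costs more than valence removal, but here the competition is close: a tightly held n=2 valence electron can cost more to remove than an n=3 core electron, so the actual values have to decide it.
Valence configurations: N³⁺ [He]2s², P³⁺ [Ne]3s².
Tabulated IE_4 (kJ/mol): Al 11577, N 7475, K 5877, P 4964.
Overall IE_4 order: P < K < N < Al.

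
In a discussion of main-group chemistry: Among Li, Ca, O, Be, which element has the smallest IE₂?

Consider each +1 ion: Li⁺ is the bare [He] core; Ca⁺ still has 1 valence electron; O⁺ still has 5 valence electrons; Be⁺ still has 1 valence electron.
Pulling an electron out of a noble-gas core costs far more than removing a remaining valence electron, so Li sits at the high end of IE_2.
Valence configurations: Ca⁺ [Ar]4s¹, O⁺ [He]2s²2p³, Be⁺ [He]2s¹.
Tabulated IE_2 (kJ/mol): Li 7298, Ca 1145, O 3388, Be 1757.
Putting it together, IE_2: Ca < Be < O < Li.

Ca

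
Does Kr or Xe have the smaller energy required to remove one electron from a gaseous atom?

Xe

Kr is in period 4, group 18; Xe is in period 5, group 18.
Removing the outermost electron gets harder across a period and easier down a group.
All are in group 18, so first ionization energy increases up the group.
So Xe has the smaller energy required to remove one electron from a gaseous atom (Xe < Kr).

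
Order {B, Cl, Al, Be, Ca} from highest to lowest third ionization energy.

Be, Ca, Cl, B, Al

Consider each +2 ion: B²⁺ still has 1 valence electron; Cl²⁺ still has 5 valence electrons; Al²⁺ still has 1 valence electron; Be²⁺ is the bare [He] core; Ca²⁺ is the bare [Ar] core.
Core electrons are held far more tightly than valence electrons, so Ca and Be top the IE_3 order.
Valence configurations: B²⁺ [He]2s¹, Cl²⁺ [Ne]3s²3p³, Al²⁺ [Ne]3s¹.
The numbers (kJ/mol): B 3660, Cl 3822, Al 2745, Be 14849, Ca 4912.
Putting it together, IE_3: Al < B < Cl < Ca < Be.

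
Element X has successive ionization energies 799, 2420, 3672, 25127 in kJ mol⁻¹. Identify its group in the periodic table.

Look for the largest jump between consecutive ionization energies: IE4/IE3 ≈ 6.8, far larger than any earlier ratio.
That jump marks the point where a core electron is being removed. So the atom has 3 valence electrons.
A main-group element with 3 valence electrons is in group 13.

Group 13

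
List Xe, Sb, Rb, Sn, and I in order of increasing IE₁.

Rb is in period 5, group 1; Sn is in period 5, group 14; Sb is in period 5, group 15; I is in period 5, group 17; Xe is in period 5, group 18.
Across a period the outer electron is held more tightly (higher IE₁); down a group it sits in a higher shell, more shielded, and comes off more easily.
All lie in period 5, so first ionization energy increases left to right.
So from lowest to highest: Rb < Sn < Sb < I < Xe.

Rb < Sn < Sb < I < Xe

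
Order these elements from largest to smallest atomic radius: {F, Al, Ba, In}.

F is in period 2, group 17; Al is in period 3, group 13; In is in period 5, group 13; Ba is in period 6, group 2.
Moving right in a period, electrons are added to the same shell under a stronger nuclear pull, so atoms get smaller; moving down, a new shell is opened and atoms get larger.
These span different periods and groups, so the two trends combine.
Al > F: relative to F, both the across-period and down-group shifts push Al's atomic radius up.
In > Al: they share group 13; the group trend gives In the larger value.
Ba > In: relative to In, both the across-period and down-group shifts push Ba's atomic radius up.
Approximate values (pm): F 64, Al 126, In 142, Ba 196.
So from largest to smallest: Ba > In > Al > F.

Ba, In, Al, F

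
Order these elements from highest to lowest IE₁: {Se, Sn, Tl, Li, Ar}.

Li is in period 2, group 1; Ar is in period 3, group 18; Se is in period 4, group 16; Sn is in period 5, group 14; Tl is in period 6, group 13.
IE₁ increases left→right with effective nuclear charge and decreases top→bottom as the valence shell moves farther out.
Here both period and group differ, so the two effects have to be weighed against each other.
Tl > Li: the two effects oppose for this pair; the across-period effect wins (589 vs 520 kJ/mol).
Sn > Tl: relative to Tl, both the across-period and down-group shifts push Sn's first ionization energy up.
Se > Sn: relative to Sn, both the across-period and down-group shifts push Se's first ionization energy up.
Ar > Se: relative to Se, both the across-period and down-group shifts push Ar's first ionization energy up.
For reference (kJ/mol): Li 520, Ar 1521, Se 941, Sn 709, Tl 589.
So from highest to lowest: Ar > Se > Sn > Tl > Li.

Ar > Se > Sn > Tl > Li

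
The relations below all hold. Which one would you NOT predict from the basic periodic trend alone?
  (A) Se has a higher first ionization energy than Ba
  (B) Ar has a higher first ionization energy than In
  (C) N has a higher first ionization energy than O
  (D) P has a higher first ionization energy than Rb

The general trend: first ionization energy increases across a period and decreases down a group.
(A) Se (period 4, group 16) vs Ba (period 6, group 2): the stated order agrees with the simple trend.
(B) Ar (period 3, group 18) vs In (period 5, group 13): the stated order agrees with the simple trend.
(C) N (period 2, group 15) vs O (period 2, group 16): the stated order contradicts the simple trend.
(D) P (period 3, group 15) vs Rb (period 5, group 1): the stated order agrees with the simple trend.
The exception is (C): pairing an electron in O's 2p⁴ costs repulsion energy, so O ionizes more easily than half-filled N (2p³).

(C)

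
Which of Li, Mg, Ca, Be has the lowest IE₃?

The third ionization energy removes an electron from the +2 ion. For each element: Li²⁺ is already 1 electron into the core; Mg²⁺ is the bare [Ne] core; Ca²⁺ is the bare [Ar] core; Be²⁺ is the bare [He] core.
All of these are removing an electron from a noble-gas core or deeper; the smaller core (lower principal quantum number) is held far more tightly, and within a period the higher nuclear charge binds the same core more tightly.
Approximate IE_3 values (kJ/mol): Li 11815, Mg 7733, Ca 4912, Be 14849.
Putting it together, IE_3: Ca < Mg < Li < Be.

Ca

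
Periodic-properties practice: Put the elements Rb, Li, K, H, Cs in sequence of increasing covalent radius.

H < Li < K < Rb < Cs

H is in period 1, group 1; Li is in period 2, group 1; K is in period 4, group 1; Rb is in period 5, group 1; Cs is in period 6, group 1.
Moving right in a period, electrons are added to the same shell under a stronger nuclear pull, so atoms get smaller; moving down, a new shell is opened and atoms get larger.
All are in group 1, so atomic radius increases down the group.
So from smallest to largest: H < Li < K < Rb < Cs.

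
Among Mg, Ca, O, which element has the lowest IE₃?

Ca

Consider each +2 ion: Mg²⁺ is the bare [Ne] core; Ca²⁺ is the bare [Ar] core; O²⁺ still has 4 valence electrons.
Usually core removal costs more than valence removal, but here the competition is close: a tightly held n=2 valence electron can cost more to remove than an n=3 core electron, so the actual values have to decide it.
Tabulated IE_3 (kJ/mol): Mg 7733, Ca 4912, O 5300.
Hence IE_3: Ca < O < Mg.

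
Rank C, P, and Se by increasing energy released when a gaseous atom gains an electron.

P, C, Se

C is in period 2, group 14; P is in period 3, group 15; Se is in period 4, group 16.
Electron affinity generally becomes more exothermic across a period toward the halogens and less exothermic down a group.
These sit on a diagonal, where the across-period and down-group effects partly cancel.
C > P: period and group pull opposite ways; the down-group shift dominates (122 vs 72 kJ/mol).
Se > C: period and group pull opposite ways; the across-period shift dominates (195 vs 122 kJ/mol).
For reference (kJ/mol): C 122, P 72, Se 195.
So from lowest to highest: P < C < Se.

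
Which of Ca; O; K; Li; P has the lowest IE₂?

Ca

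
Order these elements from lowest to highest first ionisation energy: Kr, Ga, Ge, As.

Ga is in period 4, group 13; Ge is in period 4, group 14; As is in period 4, group 15; Kr is in period 4, group 18.
IE₁ increases left→right with effective nuclear charge and decreases top→bottom as the valence shell moves farther out.
All lie in period 4, so first ionization energy increases left to right.
So from lowest to highest: Ga < Ge < As < Kr.

Ga, Ge, As, Kr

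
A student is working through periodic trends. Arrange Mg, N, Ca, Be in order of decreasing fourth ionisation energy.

Be > Mg > N > Ca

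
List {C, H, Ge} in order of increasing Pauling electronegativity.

Ge < H < C

H is in period 1, group 1; C is in period 2, group 14; Ge is in period 4, group 14.
Smaller atoms with higher effective nuclear charge are more electronegative.
These span different periods and groups, so the two trends combine.
H > Ge: period and group pull opposite ways; the down-group shift dominates (2.20 vs 2.01).
C > H: the two effects oppose for this pair; the across-period effect wins (2.55 vs 2.20).
For reference (Pauling): H 2.20, C 2.55, Ge 2.01.
So from lowest to highest: Ge < H < C.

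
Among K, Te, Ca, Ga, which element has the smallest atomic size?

Ga

K is in period 4, group 1; Ca is in period 4, group 2; Ga is in period 4, group 13; Te is in period 5, group 16.
Radius decreases left→right (rising Z_eff, same n) and increases top→bottom (higher n).
Here both period and group differ, so the two effects have to be weighed against each other.
Te > Ga: the two effects oppose for this pair; the down-group effect wins (136 vs 124 pm).
Ca > Te: the two effects oppose for this pair; the across-period effect wins (171 vs 136 pm).
K > Ca: K lies to the left of Ca in period 4, so the across-period effect alone puts K larger.
Tabulated atomic radius (pm): K 196, Ca 171, Ga 124, Te 136.
The smallest atomic size among these belongs to Ga.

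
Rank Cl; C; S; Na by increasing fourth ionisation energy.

S, Cl, C, Na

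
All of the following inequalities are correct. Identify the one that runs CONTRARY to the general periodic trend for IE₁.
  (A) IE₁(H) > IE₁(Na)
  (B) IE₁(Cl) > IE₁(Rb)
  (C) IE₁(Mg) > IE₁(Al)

(C)

The general trend: IE₁ increases across a period and decreases down a group.
(A) H (period 1, group 1) vs Na (period 3, group 1): the stated order agrees with the simple trend.
(B) Cl (period 3, group 17) vs Rb (period 5, group 1): the stated order agrees with the simple trend.
(C) Mg (period 3, group 2) vs Al (period 3, group 13): the stated order contradicts the simple trend.
The exception is (C): Al's single 3p electron is easier to remove than one from Mg's filled 3s².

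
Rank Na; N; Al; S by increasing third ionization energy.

After 2 electrons have been removed, what remains? Na²⁺ is already 1 electron into the core; N²⁺ still has 3 valence electrons; Al²⁺ still has 1 valence electron; S²⁺ still has 4 valence electrons.
Core electrons are held far more tightly than valence electrons, so Na tops the IE_3 order.
Valence configurations: N²⁺ [He]2s²2p¹, Al²⁺ [Ne]3s¹, S²⁺ [Ne]3s²3p².
Tabulated IE_3 (kJ/mol): Na 6910, N 4578, Al 2745, S 3357.
Putting it together, IE_3: Al < S < N < Na.

Al < S < N < Na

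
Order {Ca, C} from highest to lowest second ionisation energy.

The second ionization energy removes an electron from the +1 ion. For each element: Ca⁺ still has 1 valence electron; C⁺ still has 3 valence electrons.
All are still removing valence electrons, so compare the +1 ions as you would atoms: IE_2 generally rises across a period (higher Z_eff) and falls down a group (larger shell), subject to the usual subshell exceptions.
Valence configurations: Ca⁺ [Ar]4s¹, C⁺ [He]2s²2p¹.
The numbers (kJ/mol): Ca 1145, C 2353.
Hence IE_2: Ca < C.

C > Ca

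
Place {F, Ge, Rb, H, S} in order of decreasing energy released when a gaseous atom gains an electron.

Atoms with high Z_eff and room in the valence shell (especially the halogens) have the most exothermic electron affinities.
These span different periods and groups, so the two trends combine.
H > Rb: H sits above Rb in group 1, so the down-group effect alone puts H higher.
Ge > H: the two effects oppose for this pair; the across-period effect wins (119 vs 73 kJ/mol).
S > Ge: relative to Ge, both the across-period and down-group shifts push S's electron affinity up.
F > S: both effects reinforce here, so F is clearly the higher of the two.
Tabulated electron affinity (kJ/mol): H 73, F 328, S 200, Ge 119, Rb 47.
So from highest to lowest: F > S > Ge > H > Rb.

F, S, Ge, H, Rb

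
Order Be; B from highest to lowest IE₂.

B > Be

Consider each +1 ion: Be⁺ still has 1 valence electron; B⁺ still has 2 valence electrons.
All are still removing valence electrons, so compare the +1 ions as you would atoms: IE_2 generally rises across a period (higher Z_eff) and falls down a group (larger shell), subject to the usual subshell exceptions.
Valence configurations: Be⁺ [He]2s¹, B⁺ [He]2s².
Tabulated IE_2 (kJ/mol): Be 1757, B 2427.
Overall IE_2 order: Be < B.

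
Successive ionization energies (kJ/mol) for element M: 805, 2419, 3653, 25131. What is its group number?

Look for the largest jump between consecutive ionization energies: IE4/IE3 ≈ 6.9, far larger than any earlier ratio.
That jump marks the point where a core electron is being removed. So the atom has 3 valence electrons.
A main-group element with 3 valence electrons is in group 13.

Group 13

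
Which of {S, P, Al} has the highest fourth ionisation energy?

Consider each +3 ion: S³⁺ still has 3 valence electrons; P³⁺ still has 2 valence electrons; Al³⁺ is the bare [Ne] core.
Core electrons are held far more tightly than valence electrons, so Al tops the IE_4 order.
Valence configurations: S³⁺ [Ne]3s²3p¹, P³⁺ [Ne]3s².
S³⁺ loses a lone 3p electron whereas P³⁺ must break into a filled 3s² pair, so IE_4(P) > IE_4(S) even though S has the higher nuclear charge.
Approximate IE_4 values (kJ/mol): S 4556, P 4964, Al 11577.
So the fourth ionization energies run S < P < Al.

Al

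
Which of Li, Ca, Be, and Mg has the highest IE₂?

Li

Consider each +1 ion: Li⁺ is the bare [He] core; Ca⁺ still has 1 valence electron; Be⁺ still has 1 valence electron; Mg⁺ still has 1 valence electron.
Pulling an electron out of a noble-gas core costs far more than removing a remaining valence electron, so Li sits at the high end of IE_2.
Valence configurations: Ca⁺ [Ar]4s¹, Be⁺ [He]2s¹, Mg⁺ [Ne]3s¹.
Tabulated IE_2 (kJ/mol): Li 7298, Ca 1145, Be 1757, Mg 1451.
Putting it together, IE_2: Ca < Mg < Be < Li.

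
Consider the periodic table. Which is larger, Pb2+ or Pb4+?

Pb2+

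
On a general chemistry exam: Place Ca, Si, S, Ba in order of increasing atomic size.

S < Si < Ca < Ba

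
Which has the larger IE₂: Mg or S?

Consider each +1 ion: Mg⁺ still has 1 valence electron; S⁺ still has 5 valence electrons.
All are still removing valence electrons, so compare the +1 ions as you would atoms: IE_2 generally rises across a period (higher Z_eff) and falls down a group (larger shell), subject to the usual subshell exceptions.
Valence configurations: Mg⁺ [Ne]3s¹, S⁺ [Ne]3s²3p³.
Approximate IE_2 values (kJ/mol): Mg 1451, S 2252.
So the second ionization energies run Mg < S.

S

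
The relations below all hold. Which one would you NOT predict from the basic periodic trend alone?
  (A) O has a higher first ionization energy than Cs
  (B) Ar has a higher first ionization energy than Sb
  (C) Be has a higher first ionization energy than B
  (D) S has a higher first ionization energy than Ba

(C)

The general trend: first ionization energy increases across a period and decreases down a group.
(A) O (period 2, group 16) vs Cs (period 6, group 1): the stated order agrees with the simple trend.
(B) Ar (period 3, group 18) vs Sb (period 5, group 15): the stated order agrees with the simple trend.
(C) Be (period 2, group 2) vs B (period 2, group 13): the stated order contradicts the simple trend.
(D) S (period 3, group 16) vs Ba (period 6, group 2): the stated order agrees with the simple trend.
The exception is (C): removing B's lone 2p electron is easier than breaking Be's filled 2s².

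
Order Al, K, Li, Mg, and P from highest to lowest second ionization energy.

Consider each +1 ion: Al⁺ still has 2 valence electrons; K⁺ is the bare [Ar] core; Li⁺ is the bare [He] core; Mg⁺ still has 1 valence electron; P⁺ still has 4 valence electrons.
Breaking into a closed-shell core is much more expensive than removing a leftover valence electron — K and Li have the largest IE_2 here.
Valence configurations: Al⁺ [Ne]3s², Mg⁺ [Ne]3s¹, P⁺ [Ne]3s²3p².
The numbers (kJ/mol): Al 1817, K 3052, Li 7298, Mg 1451, P 1907.
Hence IE_2: Mg < Al < P < K < Li.

Li > K > P > Al > Mg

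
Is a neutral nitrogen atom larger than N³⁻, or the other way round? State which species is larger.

N³⁻

Forming N³⁻ adds 3 electrons to N. More electron–electron repulsion in the same shell, with unchanged nuclear charge, lets the cloud expand.
An anion is larger than its parent atom: N³⁻ > N.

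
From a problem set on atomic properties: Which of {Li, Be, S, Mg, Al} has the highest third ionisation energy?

The third ionization energy removes an electron from the +2 ion. For each element: Li²⁺ is already 1 electron into the core; Be²⁺ is the bare [He] core; S²⁺ still has 4 valence electrons; Mg²⁺ is the bare [Ne] core; Al²⁺ still has 1 valence electron.
Pulling an electron out of a noble-gas core costs far more than removing a remaining valence electron, so Mg, Li and Be sit at the high end of IE_3.
Valence configurations: S²⁺ [Ne]3s²3p², Al²⁺ [Ne]3s¹.
Tabulated IE_3 (kJ/mol): Li 11815, Be 14849, S 3357, Mg 7733, Al 2745.
So the third ionization energies run Al < S < Mg < Li < Be.

Be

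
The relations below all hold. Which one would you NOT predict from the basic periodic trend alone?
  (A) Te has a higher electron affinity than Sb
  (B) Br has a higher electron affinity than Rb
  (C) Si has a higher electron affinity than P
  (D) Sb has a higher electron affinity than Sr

(C)

The general trend: electron affinity increases across a period and decreases down a group.
(A) Te (period 5, group 16) vs Sb (period 5, group 15): the stated order agrees with the simple trend.
(B) Br (period 4, group 17) vs Rb (period 5, group 1): the stated order agrees with the simple trend.
(C) Si (period 3, group 14) vs P (period 3, group 15): the stated order contradicts the simple trend.
(D) Sb (period 5, group 15) vs Sr (period 5, group 2): the stated order agrees with the simple trend.
The exception is (C): adding an electron to P's half-filled 3p³ is unfavourable, so Si (3p²) has the more exothermic EA.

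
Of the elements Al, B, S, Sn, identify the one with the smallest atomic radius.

B is in period 2, group 13; Al is in period 3, group 13; S is in period 3, group 16; Sn is in period 5, group 14.
Moving right in a period, electrons are added to the same shell under a stronger nuclear pull, so atoms get smaller; moving down, a new shell is opened and atoms get larger.
These span different periods and groups, so the two trends combine.
S > B: the two effects oppose for this pair; the down-group effect wins (103 vs 85 pm).
Al > S: Al lies to the left of S in period 3, so the across-period effect alone puts Al larger.
Sn > Al: the two effects oppose for this pair; the down-group effect wins (140 vs 126 pm).
Approximate values (pm): B 85, Al 126, S 103, Sn 140.
The smallest atomic radius among these belongs to B.

B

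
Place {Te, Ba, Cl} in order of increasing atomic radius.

Cl < Te < Ba

Cl is in period 3, group 17; Te is in period 5, group 16; Ba is in period 6, group 2.
Radius decreases left→right (rising Z_eff, same n) and increases top→bottom (higher n).
Here both period and group differ, so the two effects have to be weighed against each other.
Te > Cl: both effects reinforce here, so Te is clearly the larger of the two.
Ba > Te: both effects reinforce here, so Ba is clearly the larger of the two.
Approximate values (pm): Cl 99, Te 136, Ba 196.
So from smallest to largest: Cl < Te < Ba.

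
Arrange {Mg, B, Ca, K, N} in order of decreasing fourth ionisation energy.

B, Mg, N, Ca, K

After 3 electrons have been removed, what remains? Mg³⁺ is already 1 electron into the core; B³⁺ is the bare [He] core; Ca³⁺ is already 1 electron into the core; K³⁺ is already 2 electrons into the core; N³⁺ still has 2 valence electrons.
Usually core removal costs more than valence removal, but here the competition is close: a tightly held n=2 valence electron can cost more to remove than an n=3 core electron, so the actual values have to decide it.
The numbers (kJ/mol): Mg 10543, B 25026, Ca 6491, K 5877, N 7475.
Overall IE_4 order: K < Ca < N < Mg < B.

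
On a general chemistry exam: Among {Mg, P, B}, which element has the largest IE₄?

The fourth ionization energy removes an electron from the +3 ion. For each element: Mg³⁺ is already 1 electron into the core; P³⁺ still has 2 valence electrons; B³⁺ is the bare [He] core.
Breaking into a closed-shell core is much more expensive than removing a leftover valence electron — Mg and B have the largest IE_4 here.
The numbers (kJ/mol): Mg 10543, P 4964, B 25026.
Overall IE_4 order: P < Mg < B.

B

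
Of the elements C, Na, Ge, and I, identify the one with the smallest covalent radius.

C

C is in period 2, group 14; Na is in period 3, group 1; Ge is in period 4, group 14; I is in period 5, group 17.
Radius decreases left→right (rising Z_eff, same n) and increases top→bottom (higher n).
These span different periods and groups, so the two trends combine.
Ge > C: Ge sits below C in group 14, so the down-group effect alone puts Ge larger.
I > Ge: the two effects oppose for this pair; the down-group effect wins (133 vs 121 pm).
Na > I: period and group pull opposite ways; the across-period shift dominates (155 vs 133 pm).
Tabulated atomic radius (pm): C 75, Na 155, Ge 121, I 133.
The smallest covalent radius among these belongs to C.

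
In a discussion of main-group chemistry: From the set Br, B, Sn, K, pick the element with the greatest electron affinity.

Br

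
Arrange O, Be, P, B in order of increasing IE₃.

P < B < O < Be

Consider each +2 ion: O²⁺ still has 4 valence electrons; Be²⁺ is the bare [He] core; P²⁺ still has 3 valence electrons; B²⁺ still has 1 valence electron.
Core electrons are held far more tightly than valence electrons, so Be tops the IE_3 order.
Valence configurations: O²⁺ [He]2s²2p², P²⁺ [Ne]3s²3p¹, B²⁺ [He]2s¹.
Tabulated IE_3 (kJ/mol): O 5300, Be 14849, P 2914, B 3660.
Overall IE_3 order: P < B < O < Be.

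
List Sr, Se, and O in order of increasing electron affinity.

Sr < O < Se

O is in period 2, group 16; Se is in period 4, group 16; Sr is in period 5, group 2.
Atoms with high Z_eff and room in the valence shell (especially the halogens) have the most exothermic electron affinities.
Here both period and group differ, so the two effects have to be weighed against each other.
O > Sr: relative to Sr, both the across-period and down-group shifts push O's electron affinity up.
Se > O: this pair runs against the simple trend — see the exception note.
Note the exception: Se has a higher electron affinity than O, contrary to the simple trend — O's compact 2p subshell gives strong electron–electron repulsion on the added electron.
For reference (kJ/mol): O 141, Se 195, Sr 5.
So from lowest to highest: Sr < O < Se.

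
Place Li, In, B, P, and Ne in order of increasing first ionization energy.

Li < In < B < P < Ne

Li is in period 2, group 1; B is in period 2, group 13; Ne is in period 2, group 18; P is in period 3, group 15; In is in period 5, group 13.
IE₁ increases left→right with effective nuclear charge and decreases top→bottom as the valence shell moves farther out.
These span different periods and groups, so the two trends combine.
In > Li: the two effects oppose for this pair; the across-period effect wins (558 vs 520 kJ/mol).
B > In: they share group 13; the group trend gives B the larger value.
P > B: the two effects oppose for this pair; the across-period effect wins (1012 vs 801 kJ/mol).
Ne > P: relative to P, both the across-period and down-group shifts push Ne's first ionization energy up.
Tabulated first ionization energy (kJ/mol): Li 520, B 801, Ne 2081, P 1012, In 558.
So from lowest to highest: Li < In < B < P < Ne.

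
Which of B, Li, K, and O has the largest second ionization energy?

Li

After 1 electron has been removed, what remains? B⁺ still has 2 valence electrons; Li⁺ is the bare [He] core; K⁺ is the bare [Ar] core; O⁺ still has 5 valence electrons.
Usually core removal costs more than valence removal, but here the competition is close: a tightly held n=2 valence electron can cost more to remove than an n=3 core electron, so the actual values have to decide it.
Valence configurations: B⁺ [He]2s², O⁺ [He]2s²2p³.
The numbers (kJ/mol): B 2427, Li 7298, K 3052, O 3388.
So the second ionization energies run B < K < O < Li.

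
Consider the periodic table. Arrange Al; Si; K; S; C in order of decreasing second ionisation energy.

After 1 electron has been removed, what remains? Al⁺ still has 2 valence electrons; Si⁺ still has 3 valence electrons; K⁺ is the bare [Ar] core; S⁺ still has 5 valence electrons; C⁺ still has 3 valence electrons.
Core electrons are held far more tightly than valence electrons, so K tops the IE_2 order.
Valence configurations: Al⁺ [Ne]3s², Si⁺ [Ne]3s²3p¹, S⁺ [Ne]3s²3p³, C⁺ [He]2s²2p¹.
Si⁺ loses a lone 3p electron whereas Al⁺ must break into a filled 3s² pair, so IE_2(Al) > IE_2(Si) even though Si has the higher nuclear charge.
The numbers (kJ/mol): Al 1817, Si 1577, K 3052, S 2252, C 2353.
Hence IE_2: Si < Al < S < C < K.

K > C > S > Al > Si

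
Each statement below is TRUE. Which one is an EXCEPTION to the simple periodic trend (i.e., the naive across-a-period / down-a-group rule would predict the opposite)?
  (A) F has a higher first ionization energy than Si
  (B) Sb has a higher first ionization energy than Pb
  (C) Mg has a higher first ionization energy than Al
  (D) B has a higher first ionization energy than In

The general trend: first ionization energy increases across a period and decreases down a group.
(A) F (period 2, group 17) vs Si (period 3, group 14): the stated order agrees with the simple trend.
(B) Sb (period 5, group 15) vs Pb (period 6, group 14): the stated order agrees with the simple trend.
(C) Mg (period 3, group 2) vs Al (period 3, group 13): the stated order contradicts the simple trend.
(D) B (period 2, group 13) vs In (period 5, group 13): the stated order agrees with the simple trend.
The exception is (C): Al's single 3p electron is easier to remove than one from Mg's filled 3s².

(C)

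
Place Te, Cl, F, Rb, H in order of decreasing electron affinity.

Cl > F > Te > H > Rb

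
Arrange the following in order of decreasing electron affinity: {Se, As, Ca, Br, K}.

Br > Se > As > K > Ca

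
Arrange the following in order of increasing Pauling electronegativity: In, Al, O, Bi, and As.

Al < In < Bi < As < O

O is in period 2, group 16; Al is in period 3, group 13; As is in period 4, group 15; In is in period 5, group 13; Bi is in period 6, group 15.
Smaller atoms with higher effective nuclear charge are more electronegative.
These span different periods and groups, so the two trends combine.
In > Al: this pair runs against the simple trend — see the exception note.
Bi > In: period and group pull opposite ways; the across-period shift dominates (2.02 vs 1.78).
As > Bi: As sits above Bi in group 15, so the down-group effect alone puts As higher.
O > As: both effects reinforce here, so O is clearly the higher of the two.
Note the exception: In has a higher electronegativity than Al, contrary to the simple trend — poor shielding by filled d (and f) subshells raises the heavier element's effective nuclear charge more than the simple down-group trend predicts.
Tabulated electronegativity (Pauling): O 3.44, Al 1.61, As 2.18, In 1.78, Bi 2.02.
So from lowest to highest: Al < In < Bi < As < O.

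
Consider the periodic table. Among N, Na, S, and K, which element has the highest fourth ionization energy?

IE_4 is the cost of taking one more electron from the +3 cation: N³⁺ still has 2 valence electrons; Na³⁺ is already 2 electrons into the core; S³⁺ still has 3 valence electrons; K³⁺ is already 2 electrons into the core.
Usually core removal costs more than valence removal, but here the competition is close: a tightly held n=2 valence electron can cost more to remove than an n=3 core electron, so the actual values have to decide it.
Valence configurations: N³⁺ [He]2s², S³⁺ [Ne]3s²3p¹.
Tabulated IE_4 (kJ/mol): N 7475, Na 9543, S 4556, K 5877.
Putting it together, IE_4: S < K < N < Na.

Na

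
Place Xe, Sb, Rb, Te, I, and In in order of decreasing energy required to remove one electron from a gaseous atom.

Rb is in period 5, group 1; In is in period 5, group 13; Sb is in period 5, group 15; Te is in period 5, group 16; I is in period 5, group 17; Xe is in period 5, group 18.
Across a period the outer electron is held more tightly (higher IE₁); down a group it sits in a higher shell, more shielded, and comes off more easily.
All lie in period 5, so first ionization energy increases left to right.
So from highest to lowest: Xe > I > Te > Sb > In > Rb.

Xe > I > Te > Sb > In > Rb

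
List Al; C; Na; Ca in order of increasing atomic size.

C, Al, Na, Ca

C is in period 2, group 14; Na is in period 3, group 1; Al is in period 3, group 13; Ca is in period 4, group 2.
Across a period the added protons contract the valence shell; down a group each new principal shell makes the atom larger.
Neither a single period nor a single group — weigh both effects.
Al > C: relative to C, both the across-period and down-group shifts push Al's atomic radius up.
Na > Al: Na lies to the left of Al in period 3, so the across-period effect alone puts Na larger.
Ca > Na: period and group pull opposite ways; the down-group shift dominates (171 vs 155 pm).
Approximate values (pm): C 75, Na 155, Al 126, Ca 171.
So from smallest to largest: C < Al < Na < Ca.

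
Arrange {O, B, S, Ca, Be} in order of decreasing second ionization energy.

After 1 electron has been removed, what remains? O⁺ still has 5 valence electrons; B⁺ still has 2 valence electrons; S⁺ still has 5 valence electrons; Ca⁺ still has 1 valence electron; Be⁺ still has 1 valence electron.
All are still removing valence electrons, so compare the +1 ions as you would atoms: IE_2 generally rises across a period (higher Z_eff) and falls down a group (larger shell), subject to the usual subshell exceptions.
Valence configurations: O⁺ [He]2s²2p³, B⁺ [He]2s², S⁺ [Ne]3s²3p³, Ca⁺ [Ar]4s¹, Be⁺ [He]2s¹.
Approximate IE_2 values (kJ/mol): O 3388, B 2427, S 2252, Ca 1145, Be 1757.
Hence IE_2: Ca < Be < S < B < O.

O, B, S, Be, Ca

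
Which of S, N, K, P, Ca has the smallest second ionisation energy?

IE_2 is the cost of taking one more electron from the +1 cation: S⁺ still has 5 valence electrons; N⁺ still has 4 valence electrons; K⁺ is the bare [Ar] core; P⁺ still has 4 valence electrons; Ca⁺ still has 1 valence electron.
Pulling an electron out of a noble-gas core costs far more than removing a remaining valence electron, so K sits at the high end of IE_2.
Valence configurations: S⁺ [Ne]3s²3p³, N⁺ [He]2s²2p², P⁺ [Ne]3s²3p², Ca⁺ [Ar]4s¹.
Approximate IE_2 values (kJ/mol): S 2252, N 2856, K 3052, P 1907, Ca 1145.
Putting it together, IE_2: Ca < P < S < N < K.

Ca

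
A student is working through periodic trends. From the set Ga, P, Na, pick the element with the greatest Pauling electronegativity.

Na is in period 3, group 1; P is in period 3, group 15; Ga is in period 4, group 13.
Atoms toward the upper right of the periodic table pull bonding electrons most strongly.
Neither a single period nor a single group — weigh both effects.
Ga > Na: the two effects oppose for this pair; the across-period effect wins (1.81 vs 0.93).
P > Ga: relative to Ga, both the across-period and down-group shifts push P's electronegativity up.
For reference (Pauling): Na 0.93, P 2.19, Ga 1.81.
The greatest Pauling electronegativity among these belongs to P.

P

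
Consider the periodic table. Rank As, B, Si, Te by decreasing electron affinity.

Te > Si > As > B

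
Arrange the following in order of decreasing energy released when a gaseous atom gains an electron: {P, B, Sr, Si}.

B is in period 2, group 13; Si is in period 3, group 14; P is in period 3, group 15; Sr is in period 5, group 2.
EA tends to increase across a period and decrease down a group, though the pattern is less regular than for IE or radius.
Here both period and group differ, so the two effects have to be weighed against each other.
B > Sr: both effects reinforce here, so B is clearly the higher of the two.
P > B: the two effects oppose for this pair; the across-period effect wins (72 vs 27 kJ/mol).
Si > P: this pair runs against the simple trend — see the exception note.
Note the exception: Si has a higher electron affinity than P, contrary to the simple trend — adding an electron to P's half-filled 3p³ is unfavourable, so Si (3p²) has the more exothermic EA.
Approximate values (kJ/mol): B 27, Si 134, P 72, Sr 5.
So from highest to lowest: Si > P > B > Sr.

Si > P > B > Sr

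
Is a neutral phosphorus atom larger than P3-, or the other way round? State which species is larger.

P3-

Forming P3- adds 3 electrons to P. More electron–electron repulsion in the same shell, with unchanged nuclear charge, lets the cloud expand.
An anion is larger than its parent atom: P3- > P.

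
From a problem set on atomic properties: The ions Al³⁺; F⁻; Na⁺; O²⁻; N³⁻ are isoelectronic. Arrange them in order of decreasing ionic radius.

N³⁻ > O²⁻ > F⁻ > Na⁺ > Al³⁺

All of these have 10 electrons, so size is governed by nuclear charge alone: the more protons, the stronger the pull on the same electron cloud, and the smaller the ion.
Nuclear charges: Al³⁺ (Z=13), Na⁺ (Z=11), F⁻ (Z=9), O²⁻ (Z=8), N³⁻ (Z=7).
Largest to smallest: N³⁻ > O²⁻ > F⁻ > Na⁺ > Al³⁺.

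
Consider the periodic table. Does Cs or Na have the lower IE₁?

Cs

Na is in period 3, group 1; Cs is in period 6, group 1.
IE₁ increases left→right with effective nuclear charge and decreases top→bottom as the valence shell moves farther out.
All are in group 1, so first ionization energy increases up the group.
So Cs has the lower IE₁ (Cs < Na).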